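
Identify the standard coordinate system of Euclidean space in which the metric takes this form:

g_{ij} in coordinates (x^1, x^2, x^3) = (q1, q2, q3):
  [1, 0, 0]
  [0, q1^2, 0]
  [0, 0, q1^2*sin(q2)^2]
The line element ds^2 = dq1^2 + q1^2 dq2^2 + q1^2 sin(q2)^2 dq3^2 is dr^2 + r^2 dθ^2 + r^2 sin(θ)^2 dφ^2 with q1 = r, q2 = θ, q3 = φ.
spherical coordinates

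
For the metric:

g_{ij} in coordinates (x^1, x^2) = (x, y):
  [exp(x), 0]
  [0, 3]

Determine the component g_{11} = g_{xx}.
With x^1 = x, x^2 = y, g_{11} = g_{xx} is the row-1, column-1 entry of the matrix.
g_{11} = exp(x)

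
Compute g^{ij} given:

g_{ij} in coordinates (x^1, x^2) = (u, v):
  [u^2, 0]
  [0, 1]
The metric is diagonal, so g^{ij} is diagonal with entries 1/g_{ii}: diag(1/(u^2), 1).
g^{ij}:
  [1/u^2, 0]
  [0, 1]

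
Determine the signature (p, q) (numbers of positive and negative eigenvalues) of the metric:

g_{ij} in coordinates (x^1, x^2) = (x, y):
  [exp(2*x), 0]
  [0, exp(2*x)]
The metric is diagonal, so its eigenvalues are the diagonal entries: exp(2*x), exp(2*x) (at a generic point, where coordinate-dependent entries are positive).
2 positive, 0 negative.
(2, 0) - Riemannian (positive definite)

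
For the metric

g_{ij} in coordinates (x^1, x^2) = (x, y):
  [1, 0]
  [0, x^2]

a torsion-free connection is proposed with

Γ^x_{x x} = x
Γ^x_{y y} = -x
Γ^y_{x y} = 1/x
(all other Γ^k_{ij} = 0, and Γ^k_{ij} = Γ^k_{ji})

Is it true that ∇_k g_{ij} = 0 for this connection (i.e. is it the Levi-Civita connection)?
Using ∇_k g_{ij} = ∂_k g_{ij} - Γ^m_{ki} g_{mj} - Γ^m_{kj} g_{im}:
∇_x g_{xx} = (0) - (x) - (x) = -2*x ≠ 0
So the connection is not metric compatible (it is not the Levi-Civita connection).
No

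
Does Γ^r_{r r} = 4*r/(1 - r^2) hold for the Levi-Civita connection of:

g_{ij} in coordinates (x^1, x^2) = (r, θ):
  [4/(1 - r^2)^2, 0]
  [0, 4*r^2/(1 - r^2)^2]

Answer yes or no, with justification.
Γ^r_{r r} = (1/2) g^{rr} (∂_r g_{rr} + ∂_r g_{rr} - ∂_r g_{rr}) = (1/2)((1 - r^2)^2/4)((16*r/(1 - r^2)^3) + (16*r/(1 - r^2)^3) - (16*r/(1 - r^2)^3)) = 2*r/(1 - r^2)
This differs from the proposed value 4*r/(1 - r^2).
No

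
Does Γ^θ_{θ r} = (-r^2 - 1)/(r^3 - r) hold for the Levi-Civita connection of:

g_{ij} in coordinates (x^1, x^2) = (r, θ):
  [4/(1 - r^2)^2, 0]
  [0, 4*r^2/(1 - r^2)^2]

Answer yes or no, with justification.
Γ^θ_{θ r} = (1/2) g^{θθ} (∂_θ g_{θr} + ∂_r g_{θθ} - ∂_θ g_{θr}) = (1/2)((1 - r^2)^2/(4*r^2))((0) + (-8*(r^3 + r)/(r^2 - 1)^3) - (0)) = (-r^2 - 1)/(r^3 - r)
This equals the proposed value (-r^2 - 1)/(r^3 - r).
Yes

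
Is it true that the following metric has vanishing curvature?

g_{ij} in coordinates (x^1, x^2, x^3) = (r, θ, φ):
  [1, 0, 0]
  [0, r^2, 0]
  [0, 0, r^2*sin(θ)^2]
Non-zero Christoffel symbols:
Γ^r_{θ θ} = -r
Γ^r_{φ φ} = -r*sin(θ)^2
Γ^θ_{r θ} = 1/r
Γ^θ_{φ φ} = -sin(2*θ)/2
Γ^φ_{r φ} = 1/r
Γ^φ_{θ φ} = 1/tan(θ)
Ricci tensor: R_{rr} = 0, R_{rθ} = 0, R_{rφ} = 0, R_{θθ} = 0, R_{θφ} = 0, R_{φφ} = 0
All R_{ij} vanish; in 3 dimensions the Riemann tensor is fully determined by the Ricci tensor, so R^i_{jkl} = 0: the metric is flat (curvilinear coordinates on flat space).
Yes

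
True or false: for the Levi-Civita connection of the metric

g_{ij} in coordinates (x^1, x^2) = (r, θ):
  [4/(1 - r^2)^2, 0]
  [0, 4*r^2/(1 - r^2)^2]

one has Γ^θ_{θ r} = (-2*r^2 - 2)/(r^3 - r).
Γ^θ_{θ r} = (1/2) g^{θθ} (∂_θ g_{θr} + ∂_r g_{θθ} - ∂_θ g_{θr}) = (1/2)((1 - r^2)^2/(4*r^2))((0) + (-8*(r^3 + r)/(r^2 - 1)^3) - (0)) = (-r^2 - 1)/(r^3 - r)
This differs from the proposed value (-2*r^2 - 2)/(r^3 - r).
False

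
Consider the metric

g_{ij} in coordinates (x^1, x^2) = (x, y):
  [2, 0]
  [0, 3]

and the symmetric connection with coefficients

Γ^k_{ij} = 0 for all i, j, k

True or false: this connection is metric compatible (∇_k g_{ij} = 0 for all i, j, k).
Using ∇_k g_{ij} = ∂_k g_{ij} - Γ^m_{ki} g_{mj} - Γ^m_{kj} g_{im}:
e.g. ∇_x g_{xy} = (0) - (0) - (0) = 0
Every component ∇_k g_{ij} vanishes: the connection is metric compatible.
True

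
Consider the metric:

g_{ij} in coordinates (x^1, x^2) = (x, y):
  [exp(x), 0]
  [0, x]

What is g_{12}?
With x^1 = x, x^2 = y, g_{12} = g_{xy} is the row-1, column-2 entry of the matrix.
g_{12} = 0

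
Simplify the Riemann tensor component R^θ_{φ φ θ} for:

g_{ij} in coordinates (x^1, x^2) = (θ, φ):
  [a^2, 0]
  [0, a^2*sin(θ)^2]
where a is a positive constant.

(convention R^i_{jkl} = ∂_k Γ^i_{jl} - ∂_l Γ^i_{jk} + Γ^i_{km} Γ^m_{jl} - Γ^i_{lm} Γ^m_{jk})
Non-zero Christoffel symbols (Γ^k_{ij} = Γ^k_{ji}):
Γ^θ_{φ φ} = -sin(2*θ)/2
Γ^φ_{θ φ} = 1/tan(θ)
R^θ_{φ φ θ} = ∂_φ Γ^θ_{φ θ} - ∂_θ Γ^θ_{φ φ} + Γ^θ_{φ m} Γ^m_{φ θ} - Γ^θ_{θ m} Γ^m_{φ φ}
  = (0) - (-cos(2*θ)) + (-cos(θ)^2) - (0) = -sin(θ)^2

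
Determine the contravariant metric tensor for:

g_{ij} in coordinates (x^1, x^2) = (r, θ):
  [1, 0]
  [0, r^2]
The metric is diagonal, so g^{ij} is diagonal with entries 1/g_{ii}: diag(1, 1/(r^2)).
g^{ij}:
  [1, 0]
  [0, 1/r^2]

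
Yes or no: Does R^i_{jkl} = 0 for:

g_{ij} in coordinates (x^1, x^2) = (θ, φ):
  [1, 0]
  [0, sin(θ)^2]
Non-zero Christoffel symbols:
Γ^θ_{φ φ} = -sin(2*θ)/2
Γ^φ_{θ φ} = 1/tan(θ)
Ricci tensor: R_{θθ} = 1, R_{θφ} = 0, R_{φφ} = sin(θ)^2
The Ricci tensor is non-zero, so the Riemann tensor is non-zero: not flat.
No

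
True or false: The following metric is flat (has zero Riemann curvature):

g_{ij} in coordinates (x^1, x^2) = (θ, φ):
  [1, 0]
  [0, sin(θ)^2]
Non-zero Christoffel symbols:
Γ^θ_{φ φ} = -sin(2*θ)/2
Γ^φ_{θ φ} = 1/tan(θ)
Ricci tensor: R_{θθ} = 1, R_{θφ} = 0, R_{φφ} = sin(θ)^2
The Ricci tensor is non-zero, so the Riemann tensor is non-zero: not flat.
False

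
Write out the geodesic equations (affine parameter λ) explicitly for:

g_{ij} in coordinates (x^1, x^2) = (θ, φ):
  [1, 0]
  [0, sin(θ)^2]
Geodesic equation: d^2x^k/dλ^2 + Γ^k_{ij} (dx^i/dλ)(dx^j/dλ) = 0.
Non-zero Christoffel symbols:
Γ^θ_{φ φ} = -sin(2*θ)/2
Γ^φ_{θ φ} = 1/tan(θ)
Substituting (the symmetric pair Γ^k_{ij}, Γ^k_{ji} combines into a factor 2):
d^2θ/dλ^2 - (sin(2*θ)/2) (dφ/dλ)^2 = 0
d^2φ/dλ^2 + (2/tan(θ)) (dθ/dλ)(dφ/dλ) = 0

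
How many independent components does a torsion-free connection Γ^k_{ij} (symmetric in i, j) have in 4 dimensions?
Γ^k_{ij} has n choices for the upper index and n(n+1)/2 independent symmetric lower index pairs.
Total = 4 × 4×5/2 = 4 × 10 = 40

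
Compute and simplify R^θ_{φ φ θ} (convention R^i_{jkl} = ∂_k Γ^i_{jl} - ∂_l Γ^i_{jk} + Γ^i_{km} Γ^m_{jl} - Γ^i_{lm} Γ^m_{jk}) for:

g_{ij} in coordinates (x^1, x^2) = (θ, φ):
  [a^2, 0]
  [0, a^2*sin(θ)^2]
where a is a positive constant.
Non-zero Christoffel symbols (Γ^k_{ij} = Γ^k_{ji}):
Γ^θ_{φ φ} = -sin(2*θ)/2
Γ^φ_{θ φ} = 1/tan(θ)
R^θ_{φ φ θ} = ∂_φ Γ^θ_{φ θ} - ∂_θ Γ^θ_{φ φ} + Γ^θ_{φ m} Γ^m_{φ θ} - Γ^θ_{θ m} Γ^m_{φ φ}
  = (0) - (-cos(2*θ)) + (-cos(θ)^2) - (0) = -sin(θ)^2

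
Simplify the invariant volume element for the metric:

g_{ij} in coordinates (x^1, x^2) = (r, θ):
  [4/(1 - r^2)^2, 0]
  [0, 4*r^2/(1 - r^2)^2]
det(g) = 16*r^2/(1 - r^2)^4
√|det(g)| = 4*r/(r^2 - 1)^2
Volume element: dV = 4*r/(r^2 - 1)^2 dr dθ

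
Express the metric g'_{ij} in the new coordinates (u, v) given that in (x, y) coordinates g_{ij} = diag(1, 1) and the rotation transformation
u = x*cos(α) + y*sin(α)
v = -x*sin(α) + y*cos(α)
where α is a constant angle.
Invert the transformation: x = u*cos(α) - v*sin(α), y = u*sin(α) + v*cos(α)
g'_{ij} = (∂x^k/∂x'^i)(∂x^l/∂x'^j) g_{kl}; with g_{kl} = δ_{kl} this is Σ_k (∂x^k/∂x'^i)(∂x^k/∂x'^j).
Jacobian: ∂x/∂u = cos(α), ∂x/∂v = -sin(α), ∂y/∂u = sin(α), ∂y/∂v = cos(α)
g'_{uu} = (cos(α))(cos(α)) + (sin(α))(sin(α)) = 1
g'_{uv} = (cos(α))(-sin(α)) + (sin(α))(cos(α)) = 0
g'_{vv} = (-sin(α))(-sin(α)) + (cos(α))(cos(α)) = 1
g'_{ij} = diag(1, 1)
The Euclidean metric is invariant under rotations.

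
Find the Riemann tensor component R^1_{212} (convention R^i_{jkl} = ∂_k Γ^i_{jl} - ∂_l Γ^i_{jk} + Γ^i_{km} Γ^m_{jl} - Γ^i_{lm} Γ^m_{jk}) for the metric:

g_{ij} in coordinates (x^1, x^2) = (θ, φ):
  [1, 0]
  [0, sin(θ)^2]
Non-zero Christoffel symbols (Γ^k_{ij} = Γ^k_{ji}):
Γ^θ_{φ φ} = -sin(2*θ)/2
Γ^φ_{θ φ} = 1/tan(θ)
R^θ_{φ θ φ} = ∂_θ Γ^θ_{φ φ} - ∂_φ Γ^θ_{φ θ} + Γ^θ_{θ m} Γ^m_{φ φ} - Γ^θ_{φ m} Γ^m_{φ θ}
  = (-cos(2*θ)) - (0) + (0) - (-cos(θ)^2) = sin(θ)^2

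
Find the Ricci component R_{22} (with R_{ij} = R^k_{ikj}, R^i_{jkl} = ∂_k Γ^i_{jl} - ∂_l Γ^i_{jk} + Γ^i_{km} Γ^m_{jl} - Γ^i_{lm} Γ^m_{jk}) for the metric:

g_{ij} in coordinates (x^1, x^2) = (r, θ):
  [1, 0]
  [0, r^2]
Non-zero Christoffel symbols (Γ^k_{ij} = Γ^k_{ji}):
Γ^r_{θ θ} = -r
Γ^θ_{r θ} = 1/r
R^r_{θ r θ} = ∂_r Γ^r_{θ θ} - ∂_θ Γ^r_{θ r} + Γ^r_{r m} Γ^m_{θ θ} - Γ^r_{θ m} Γ^m_{θ r}
  = (-1) - (0) + (0) - (-1) = 0
R^θ_{θ θ θ} = 0 (a repeated index in an antisymmetric pair)
R_{θθ} = R^r_{θ r θ} + R^θ_{θ θ θ} = (0) + (0) = 0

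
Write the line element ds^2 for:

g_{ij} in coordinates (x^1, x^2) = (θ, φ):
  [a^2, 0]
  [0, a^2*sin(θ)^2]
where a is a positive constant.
ds^2 = g_{ij} dx^i dx^j; only the non-zero components contribute.
ds^2 = a^2 dθ^2 + a^2*sin(θ)^2 dφ^2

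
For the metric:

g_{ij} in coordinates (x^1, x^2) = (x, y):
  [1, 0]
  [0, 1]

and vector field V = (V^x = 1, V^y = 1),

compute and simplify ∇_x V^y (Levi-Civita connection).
All Christoffel symbols are zero.
∇_x V^y = ∂_x V^y + Γ^y_{x j} V^j
  = (0) + (0)(1) + (0)(1)
  = 0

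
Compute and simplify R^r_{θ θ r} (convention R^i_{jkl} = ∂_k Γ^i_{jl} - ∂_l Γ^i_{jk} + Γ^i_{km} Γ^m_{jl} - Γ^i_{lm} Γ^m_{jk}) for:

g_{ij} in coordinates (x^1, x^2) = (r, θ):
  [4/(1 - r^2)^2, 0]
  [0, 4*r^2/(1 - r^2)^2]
Non-zero Christoffel symbols (Γ^k_{ij} = Γ^k_{ji}):
Γ^r_{r r} = 2*r/(1 - r^2)
Γ^r_{θ θ} = (r^3 + r)/(r^2 - 1)
Γ^θ_{r θ} = (-r^2 - 1)/(r^3 - r)
R^r_{θ θ r} = ∂_θ Γ^r_{θ r} - ∂_r Γ^r_{θ θ} + Γ^r_{θ m} Γ^m_{θ r} - Γ^r_{r m} Γ^m_{θ θ}
  = (0) - ((r^4 - 4*r^2 - 1)/(r^2 - 1)^2) + (-(r^2 + 1)^2/(r^2 - 1)^2) - (-2*r^2*(r^2 + 1)/(r^2 - 1)^2) = 4*r^2/(r^2 - 1)^2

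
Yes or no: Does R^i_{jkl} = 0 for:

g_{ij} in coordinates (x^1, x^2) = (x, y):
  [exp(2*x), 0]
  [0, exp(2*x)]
Non-zero Christoffel symbols:
Γ^x_{x x} = 1
Γ^x_{y y} = -1
Γ^y_{x y} = 1
Ricci tensor: R_{xx} = 0, R_{xy} = 0, R_{yy} = 0
All R_{ij} vanish; in 2 dimensions the Riemann tensor is fully determined by the Ricci tensor, so R^i_{jkl} = 0: the metric is flat (curvilinear coordinates on flat space).
Yes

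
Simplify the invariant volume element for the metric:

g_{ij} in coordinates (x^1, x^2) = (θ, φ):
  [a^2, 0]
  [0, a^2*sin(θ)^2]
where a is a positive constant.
det(g) = a^4*sin(θ)^2
√|det(g)| = a^2*sin(θ) (taking 0 < θ < π so that |sin(θ)| = sin(θ))
Volume element: dV = a^2*sin(θ) dθ dφ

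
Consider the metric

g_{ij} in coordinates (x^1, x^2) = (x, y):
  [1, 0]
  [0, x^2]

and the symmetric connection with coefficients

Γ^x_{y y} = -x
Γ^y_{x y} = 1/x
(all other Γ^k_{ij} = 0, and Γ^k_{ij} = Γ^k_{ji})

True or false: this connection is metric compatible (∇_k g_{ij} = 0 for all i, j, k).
Using ∇_k g_{ij} = ∂_k g_{ij} - Γ^m_{ki} g_{mj} - Γ^m_{kj} g_{im}:
e.g. ∇_x g_{yy} = (2*x) - (x) - (x) = 0
Every component ∇_k g_{ij} vanishes: the connection is metric compatible.
True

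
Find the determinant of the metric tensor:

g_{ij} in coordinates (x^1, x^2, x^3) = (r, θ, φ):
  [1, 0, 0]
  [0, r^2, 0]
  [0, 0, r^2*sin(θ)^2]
Diagonal metric: det(g) = g_{11}·g_{22}·g_{33}
= (1)·(r^2)·(r^2*sin(θ)^2)
det(g) = r^4*sin(θ)^2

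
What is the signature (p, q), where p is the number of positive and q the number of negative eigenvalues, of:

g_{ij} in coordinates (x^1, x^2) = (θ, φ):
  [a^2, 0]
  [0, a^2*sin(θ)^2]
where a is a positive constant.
The metric is diagonal, so its eigenvalues are the diagonal entries: a^2, a^2*sin(θ)^2 (at a generic point, where coordinate-dependent entries are positive).
2 positive, 0 negative.
(2, 0) - Riemannian (positive definite)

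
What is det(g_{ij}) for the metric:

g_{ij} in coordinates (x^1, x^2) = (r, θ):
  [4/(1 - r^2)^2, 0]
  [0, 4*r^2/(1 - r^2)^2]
For a 2×2 metric: det(g) = g_{11}·g_{22} - g_{12}·g_{21}
= (4/(1 - r^2)^2)·(4*r^2/(1 - r^2)^2) - (0)·(0)
= 16*r^2/(1 - r^2)^4 - 0
det(g) = 16*r^2/(1 - r^2)^4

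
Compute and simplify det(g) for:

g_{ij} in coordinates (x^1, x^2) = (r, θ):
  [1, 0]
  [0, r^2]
For a 2×2 metric: det(g) = g_{11}·g_{22} - g_{12}·g_{21}
= (1)·(r^2) - (0)·(0)
= r^2 - 0
det(g) = r^2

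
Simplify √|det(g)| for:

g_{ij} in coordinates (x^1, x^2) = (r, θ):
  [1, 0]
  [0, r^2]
det(g) = r^2
√|det(g)| = r
Volume element: dV = r dr dθ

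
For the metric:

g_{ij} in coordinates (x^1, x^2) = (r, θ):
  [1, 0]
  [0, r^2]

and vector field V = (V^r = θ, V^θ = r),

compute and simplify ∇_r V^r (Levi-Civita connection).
Non-zero Christoffel symbols:
Γ^r_{θ θ} = -r
Γ^θ_{r θ} = 1/r
∇_r V^r = ∂_r V^r + Γ^r_{r j} V^j
  = (0) + (0)(θ) + (0)(r)
  = 0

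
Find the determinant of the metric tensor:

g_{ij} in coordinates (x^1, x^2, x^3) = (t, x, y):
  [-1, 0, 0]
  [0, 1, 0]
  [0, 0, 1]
Diagonal metric: det(g) = g_{11}·g_{22}·g_{33}
= (-1)·(1)·(1)
det(g) = -1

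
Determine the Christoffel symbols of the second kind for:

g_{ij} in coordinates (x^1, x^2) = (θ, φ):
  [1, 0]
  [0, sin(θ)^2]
Using Γ^k_{ij} = (1/2) g^{km} (∂_i g_{mj} + ∂_j g_{mi} - ∂_m g_{ij}); the metric is diagonal, so only the m = k term contributes.
Non-zero symbols (using the symmetry Γ^k_{ij} = Γ^k_{ji}):
Γ^θ_{φ φ} = (1/2) g^{θθ} (∂_φ g_{θφ} + ∂_φ g_{θφ} - ∂_θ g_{φφ}) = (1/2)(1)((0) + (0) - (sin(2*θ))) = -sin(2*θ)/2
Γ^φ_{θ φ} = (1/2) g^{φφ} (∂_θ g_{φφ} + ∂_φ g_{φθ} - ∂_φ g_{θφ}) = (1/2)(1/sin(θ)^2)((sin(2*θ)) + (0) - (0)) = 1/tan(θ)
All other Christoffel symbols are zero.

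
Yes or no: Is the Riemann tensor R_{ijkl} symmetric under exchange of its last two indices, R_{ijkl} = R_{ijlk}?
It is antisymmetric in the last pair: R_{ijkl} = -R_{ijlk}.
No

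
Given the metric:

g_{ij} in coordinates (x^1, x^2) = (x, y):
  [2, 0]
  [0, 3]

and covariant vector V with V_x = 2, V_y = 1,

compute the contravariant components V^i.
Inverse metric (diagonal): g^{xx} = 1/2, g^{yy} = 1/3
V^i = g^{ij} V_j:
V^x = (1/2)(2) + (0)(1) = 1
V^y = (0)(2) + (1/3)(1) = 1/3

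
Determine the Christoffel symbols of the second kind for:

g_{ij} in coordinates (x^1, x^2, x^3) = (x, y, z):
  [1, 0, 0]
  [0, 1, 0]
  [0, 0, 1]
Using Γ^k_{ij} = (1/2) g^{km} (∂_i g_{mj} + ∂_j g_{mi} - ∂_m g_{ij}); the metric is diagonal, so only the m = k term contributes.
Every metric component is constant, so all ∂_m g_{ij} = 0 and every Christoffel symbol vanishes.
All Christoffel symbols are zero.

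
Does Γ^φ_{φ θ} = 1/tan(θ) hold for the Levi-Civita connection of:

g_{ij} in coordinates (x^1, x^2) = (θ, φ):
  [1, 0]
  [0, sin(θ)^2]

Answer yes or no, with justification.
Γ^φ_{φ θ} = (1/2) g^{φφ} (∂_φ g_{φθ} + ∂_θ g_{φφ} - ∂_φ g_{φθ}) = (1/2)(1/sin(θ)^2)((0) + (sin(2*θ)) - (0)) = 1/tan(θ)
This equals the proposed value 1/tan(θ).
Yes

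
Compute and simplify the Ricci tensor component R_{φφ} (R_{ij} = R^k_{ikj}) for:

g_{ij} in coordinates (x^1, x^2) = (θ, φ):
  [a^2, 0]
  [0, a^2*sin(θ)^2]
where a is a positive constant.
Non-zero Christoffel symbols (Γ^k_{ij} = Γ^k_{ji}):
Γ^θ_{φ φ} = -sin(2*θ)/2
Γ^φ_{θ φ} = 1/tan(θ)
R^θ_{φ θ φ} = ∂_θ Γ^θ_{φ φ} - ∂_φ Γ^θ_{φ θ} + Γ^θ_{θ m} Γ^m_{φ φ} - Γ^θ_{φ m} Γ^m_{φ θ}
  = (-cos(2*θ)) - (0) + (0) - (-cos(θ)^2) = sin(θ)^2
R^φ_{φ φ φ} = 0 (a repeated index in an antisymmetric pair)
R_{φφ} = R^θ_{φ θ φ} + R^φ_{φ φ φ} = (sin(θ)^2) + (0) = sin(θ)^2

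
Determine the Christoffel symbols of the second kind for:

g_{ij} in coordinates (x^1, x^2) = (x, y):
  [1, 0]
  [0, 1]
Using Γ^k_{ij} = (1/2) g^{km} (∂_i g_{mj} + ∂_j g_{mi} - ∂_m g_{ij}); the metric is diagonal, so only the m = k term contributes.
Every metric component is constant, so all ∂_m g_{ij} = 0 and every Christoffel symbol vanishes.
All Christoffel symbols are zero.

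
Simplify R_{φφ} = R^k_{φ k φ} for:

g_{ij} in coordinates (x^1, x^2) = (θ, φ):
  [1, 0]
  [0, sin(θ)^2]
Non-zero Christoffel symbols (Γ^k_{ij} = Γ^k_{ji}):
Γ^θ_{φ φ} = -sin(2*θ)/2
Γ^φ_{θ φ} = 1/tan(θ)
R^θ_{φ θ φ} = ∂_θ Γ^θ_{φ φ} - ∂_φ Γ^θ_{φ θ} + Γ^θ_{θ m} Γ^m_{φ φ} - Γ^θ_{φ m} Γ^m_{φ θ}
  = (-cos(2*θ)) - (0) + (0) - (-cos(θ)^2) = sin(θ)^2
R^φ_{φ φ φ} = 0 (a repeated index in an antisymmetric pair)
R_{φφ} = R^θ_{φ θ φ} + R^φ_{φ φ φ} = (sin(θ)^2) + (0) = sin(θ)^2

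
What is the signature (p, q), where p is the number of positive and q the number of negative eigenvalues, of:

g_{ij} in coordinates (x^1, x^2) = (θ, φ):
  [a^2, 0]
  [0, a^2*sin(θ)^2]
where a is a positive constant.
The metric is diagonal, so its eigenvalues are the diagonal entries: a^2, a^2*sin(θ)^2 (at a generic point, where coordinate-dependent entries are positive).
2 positive, 0 negative.
(2, 0) - Riemannian (positive definite)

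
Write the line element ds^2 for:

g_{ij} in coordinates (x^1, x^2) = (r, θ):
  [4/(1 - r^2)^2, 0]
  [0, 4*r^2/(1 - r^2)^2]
ds^2 = g_{ij} dx^i dx^j; only the non-zero components contribute.
ds^2 = (4/(1 - r^2)^2) dr^2 + (4*r^2/(1 - r^2)^2) dθ^2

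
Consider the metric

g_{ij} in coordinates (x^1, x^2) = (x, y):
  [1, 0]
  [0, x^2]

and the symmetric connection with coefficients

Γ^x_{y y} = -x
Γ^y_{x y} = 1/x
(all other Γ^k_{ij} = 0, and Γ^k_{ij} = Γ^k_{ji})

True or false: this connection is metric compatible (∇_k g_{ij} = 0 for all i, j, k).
Using ∇_k g_{ij} = ∂_k g_{ij} - Γ^m_{ki} g_{mj} - Γ^m_{kj} g_{im}:
e.g. ∇_x g_{yy} = (2*x) - (x) - (x) = 0
Every component ∇_k g_{ij} vanishes: the connection is metric compatible.
True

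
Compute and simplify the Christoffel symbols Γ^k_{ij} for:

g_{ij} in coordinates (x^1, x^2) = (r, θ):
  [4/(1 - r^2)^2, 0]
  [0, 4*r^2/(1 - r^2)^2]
Using Γ^k_{ij} = (1/2) g^{km} (∂_i g_{mj} + ∂_j g_{mi} - ∂_m g_{ij}); the metric is diagonal, so only the m = k term contributes.
Non-zero symbols (using the symmetry Γ^k_{ij} = Γ^k_{ji}):
Γ^r_{r r} = (1/2) g^{rr} (∂_r g_{rr} + ∂_r g_{rr} - ∂_r g_{rr}) = (1/2)((1 - r^2)^2/4)((16*r/(1 - r^2)^3) + (16*r/(1 - r^2)^3) - (16*r/(1 - r^2)^3)) = 2*r/(1 - r^2)
Γ^r_{θ θ} = (1/2) g^{rr} (∂_θ g_{rθ} + ∂_θ g_{rθ} - ∂_r g_{θθ}) = (1/2)((1 - r^2)^2/4)((0) + (0) - (-8*(r^3 + r)/(r^2 - 1)^3)) = (r^3 + r)/(r^2 - 1)
Γ^θ_{r θ} = (1/2) g^{θθ} (∂_r g_{θθ} + ∂_θ g_{θr} - ∂_θ g_{rθ}) = (1/2)((1 - r^2)^2/(4*r^2))((-8*(r^3 + r)/(r^2 - 1)^3) + (0) - (0)) = (-r^2 - 1)/(r^3 - r)
All other Christoffel symbols are zero.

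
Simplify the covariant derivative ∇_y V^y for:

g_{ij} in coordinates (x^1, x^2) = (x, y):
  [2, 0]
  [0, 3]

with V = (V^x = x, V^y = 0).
All Christoffel symbols are zero.
∇_y V^y = ∂_y V^y + Γ^y_{y j} V^j
  = (0) + (0)(x) + (0)(0)
  = 0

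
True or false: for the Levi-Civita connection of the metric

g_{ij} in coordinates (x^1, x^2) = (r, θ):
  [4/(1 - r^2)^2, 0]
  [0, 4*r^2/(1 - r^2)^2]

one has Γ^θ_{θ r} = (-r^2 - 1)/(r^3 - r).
Γ^θ_{θ r} = (1/2) g^{θθ} (∂_θ g_{θr} + ∂_r g_{θθ} - ∂_θ g_{θr}) = (1/2)((1 - r^2)^2/(4*r^2))((0) + (-8*(r^3 + r)/(r^2 - 1)^3) - (0)) = (-r^2 - 1)/(r^3 - r)
This equals the proposed value (-r^2 - 1)/(r^3 - r).
True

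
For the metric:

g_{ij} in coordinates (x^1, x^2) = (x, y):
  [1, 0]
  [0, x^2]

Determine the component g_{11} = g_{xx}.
With x^1 = x, x^2 = y, g_{11} = g_{xx} is the row-1, column-1 entry of the matrix.
g_{11} = 1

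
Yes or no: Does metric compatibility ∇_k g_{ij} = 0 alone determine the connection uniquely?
One also needs vanishing torsion; metric compatibility plus torsion-freeness singles out the Levi-Civita connection.
No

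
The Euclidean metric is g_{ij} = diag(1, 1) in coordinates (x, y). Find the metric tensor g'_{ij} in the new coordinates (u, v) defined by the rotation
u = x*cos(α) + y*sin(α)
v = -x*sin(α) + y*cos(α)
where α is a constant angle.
Invert the transformation: x = u*cos(α) - v*sin(α), y = u*sin(α) + v*cos(α)
g'_{ij} = (∂x^k/∂x'^i)(∂x^l/∂x'^j) g_{kl}; with g_{kl} = δ_{kl} this is Σ_k (∂x^k/∂x'^i)(∂x^k/∂x'^j).
Jacobian: ∂x/∂u = cos(α), ∂x/∂v = -sin(α), ∂y/∂u = sin(α), ∂y/∂v = cos(α)
g'_{uu} = (cos(α))(cos(α)) + (sin(α))(sin(α)) = 1
g'_{uv} = (cos(α))(-sin(α)) + (sin(α))(cos(α)) = 0
g'_{vv} = (-sin(α))(-sin(α)) + (cos(α))(cos(α)) = 1
g'_{ij} = diag(1, 1)
The Euclidean metric is invariant under rotations.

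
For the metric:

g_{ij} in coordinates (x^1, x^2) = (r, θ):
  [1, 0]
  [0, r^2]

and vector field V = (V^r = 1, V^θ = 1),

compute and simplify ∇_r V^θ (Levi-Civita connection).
Non-zero Christoffel symbols:
Γ^r_{θ θ} = -r
Γ^θ_{r θ} = 1/r
∇_r V^θ = ∂_r V^θ + Γ^θ_{r j} V^j
  = (0) + (0)(1) + (1/r)(1)
  = 1/r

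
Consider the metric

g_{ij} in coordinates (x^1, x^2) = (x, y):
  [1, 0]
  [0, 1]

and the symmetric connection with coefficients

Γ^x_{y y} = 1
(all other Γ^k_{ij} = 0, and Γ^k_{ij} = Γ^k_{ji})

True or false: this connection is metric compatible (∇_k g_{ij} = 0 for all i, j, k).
Using ∇_k g_{ij} = ∂_k g_{ij} - Γ^m_{ki} g_{mj} - Γ^m_{kj} g_{im}:
∇_y g_{xy} = (0) - (0) - (1) = -1 ≠ 0
So the connection is not metric compatible (it is not the Levi-Civita connection).
False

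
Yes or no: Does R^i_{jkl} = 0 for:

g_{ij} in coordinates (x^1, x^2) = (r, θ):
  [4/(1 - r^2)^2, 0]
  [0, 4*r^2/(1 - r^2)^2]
Non-zero Christoffel symbols:
Γ^r_{r r} = 2*r/(1 - r^2)
Γ^r_{θ θ} = (r^3 + r)/(r^2 - 1)
Γ^θ_{r θ} = (-r^2 - 1)/(r^3 - r)
Ricci tensor: R_{rr} = -4/(r^2 - 1)^2, R_{rθ} = 0, R_{θθ} = -4*r^2/(r^2 - 1)^2
The Ricci tensor is non-zero, so the Riemann tensor is non-zero: not flat.
No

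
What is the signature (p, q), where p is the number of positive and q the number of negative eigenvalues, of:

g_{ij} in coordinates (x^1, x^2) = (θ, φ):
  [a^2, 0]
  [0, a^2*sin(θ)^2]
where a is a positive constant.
The metric is diagonal, so its eigenvalues are the diagonal entries: a^2, a^2*sin(θ)^2 (at a generic point, where coordinate-dependent entries are positive).
2 positive, 0 negative.
(2, 0) - Riemannian (positive definite)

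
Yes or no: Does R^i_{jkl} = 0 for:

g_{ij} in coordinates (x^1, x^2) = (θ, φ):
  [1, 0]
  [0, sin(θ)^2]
Non-zero Christoffel symbols:
Γ^θ_{φ φ} = -sin(2*θ)/2
Γ^φ_{θ φ} = 1/tan(θ)
Ricci tensor: R_{θθ} = 1, R_{θφ} = 0, R_{φφ} = sin(θ)^2
The Ricci tensor is non-zero, so the Riemann tensor is non-zero: not flat.
No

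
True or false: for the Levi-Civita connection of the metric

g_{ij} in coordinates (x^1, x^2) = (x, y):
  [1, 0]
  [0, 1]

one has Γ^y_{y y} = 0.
Γ^y_{y y} = (1/2) g^{yy} (∂_y g_{yy} + ∂_y g_{yy} - ∂_y g_{yy}) = (1/2)(1)((0) + (0) - (0)) = 0
This equals the proposed value 0.
True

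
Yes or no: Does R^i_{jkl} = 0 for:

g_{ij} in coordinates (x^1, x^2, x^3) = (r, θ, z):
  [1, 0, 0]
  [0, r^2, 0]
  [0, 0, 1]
Non-zero Christoffel symbols:
Γ^r_{θ θ} = -r
Γ^θ_{r θ} = 1/r
Ricci tensor: R_{rr} = 0, R_{rθ} = 0, R_{rz} = 0, R_{θθ} = 0, R_{θz} = 0, R_{zz} = 0
All R_{ij} vanish; in 3 dimensions the Riemann tensor is fully determined by the Ricci tensor, so R^i_{jkl} = 0: the metric is flat (curvilinear coordinates on flat space).
Yes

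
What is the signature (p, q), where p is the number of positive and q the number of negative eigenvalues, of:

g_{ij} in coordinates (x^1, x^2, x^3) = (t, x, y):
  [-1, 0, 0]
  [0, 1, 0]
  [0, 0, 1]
The metric is diagonal, so its eigenvalues are the diagonal entries: -1, 1, 1 (at a generic point, where coordinate-dependent entries are positive).
2 positive, 1 negative.
(2, 1) - Lorentzian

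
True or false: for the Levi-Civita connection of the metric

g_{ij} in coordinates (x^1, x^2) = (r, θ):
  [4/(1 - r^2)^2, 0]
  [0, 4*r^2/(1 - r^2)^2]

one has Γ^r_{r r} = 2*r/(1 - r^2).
Γ^r_{r r} = (1/2) g^{rr} (∂_r g_{rr} + ∂_r g_{rr} - ∂_r g_{rr}) = (1/2)((1 - r^2)^2/4)((16*r/(1 - r^2)^3) + (16*r/(1 - r^2)^3) - (16*r/(1 - r^2)^3)) = 2*r/(1 - r^2)
This equals the proposed value 2*r/(1 - r^2).
True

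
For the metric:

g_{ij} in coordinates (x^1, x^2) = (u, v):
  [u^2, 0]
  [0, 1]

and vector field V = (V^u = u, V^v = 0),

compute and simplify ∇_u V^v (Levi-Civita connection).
Non-zero Christoffel symbols:
Γ^u_{u u} = 1/u
∇_u V^v = ∂_u V^v + Γ^v_{u j} V^j
  = (0) + (0)(u) + (0)(0)
  = 0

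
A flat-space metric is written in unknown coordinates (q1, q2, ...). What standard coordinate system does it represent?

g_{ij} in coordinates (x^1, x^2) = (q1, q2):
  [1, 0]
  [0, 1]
All components are constant and the metric is the identity, i.e. orthonormal rectilinear coordinates.
Cartesian (2D) coordinates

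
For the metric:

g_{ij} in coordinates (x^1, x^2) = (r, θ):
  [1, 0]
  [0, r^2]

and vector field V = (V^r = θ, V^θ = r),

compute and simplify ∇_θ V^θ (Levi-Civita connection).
Non-zero Christoffel symbols:
Γ^r_{θ θ} = -r
Γ^θ_{r θ} = 1/r
∇_θ V^θ = ∂_θ V^θ + Γ^θ_{θ j} V^j
  = (0) + (1/r)(θ) + (0)(r)
  = θ/r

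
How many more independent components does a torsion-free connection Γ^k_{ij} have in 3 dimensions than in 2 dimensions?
Independent components in n dimensions: n × n(n+1)/2 = n^2(n+1)/2.
3D: 3 × 6 = 18
2D: 2 × 3 = 6
Difference = 18 - 6 = 12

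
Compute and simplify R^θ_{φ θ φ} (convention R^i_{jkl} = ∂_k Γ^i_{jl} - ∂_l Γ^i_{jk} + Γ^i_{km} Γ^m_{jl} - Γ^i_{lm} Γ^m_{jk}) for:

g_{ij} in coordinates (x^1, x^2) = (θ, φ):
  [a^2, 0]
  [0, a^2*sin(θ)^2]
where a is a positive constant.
Non-zero Christoffel symbols (Γ^k_{ij} = Γ^k_{ji}):
Γ^θ_{φ φ} = -sin(2*θ)/2
Γ^φ_{θ φ} = 1/tan(θ)
R^θ_{φ θ φ} = ∂_θ Γ^θ_{φ φ} - ∂_φ Γ^θ_{φ θ} + Γ^θ_{θ m} Γ^m_{φ φ} - Γ^θ_{φ m} Γ^m_{φ θ}
  = (-cos(2*θ)) - (0) + (0) - (-cos(θ)^2) = sin(θ)^2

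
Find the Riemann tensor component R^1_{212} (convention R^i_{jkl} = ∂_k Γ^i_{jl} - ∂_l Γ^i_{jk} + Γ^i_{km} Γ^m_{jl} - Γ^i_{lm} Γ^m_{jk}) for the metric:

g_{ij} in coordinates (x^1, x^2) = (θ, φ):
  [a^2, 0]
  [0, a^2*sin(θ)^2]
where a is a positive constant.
Non-zero Christoffel symbols (Γ^k_{ij} = Γ^k_{ji}):
Γ^θ_{φ φ} = -sin(2*θ)/2
Γ^φ_{θ φ} = 1/tan(θ)
R^θ_{φ θ φ} = ∂_θ Γ^θ_{φ φ} - ∂_φ Γ^θ_{φ θ} + Γ^θ_{θ m} Γ^m_{φ φ} - Γ^θ_{φ m} Γ^m_{φ θ}
  = (-cos(2*θ)) - (0) + (0) - (-cos(θ)^2) = sin(θ)^2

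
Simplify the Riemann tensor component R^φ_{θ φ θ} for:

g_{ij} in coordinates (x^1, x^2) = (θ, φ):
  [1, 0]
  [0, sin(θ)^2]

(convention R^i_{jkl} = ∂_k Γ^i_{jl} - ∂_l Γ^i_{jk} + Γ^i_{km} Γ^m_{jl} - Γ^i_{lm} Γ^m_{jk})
Non-zero Christoffel symbols (Γ^k_{ij} = Γ^k_{ji}):
Γ^θ_{φ φ} = -sin(2*θ)/2
Γ^φ_{θ φ} = 1/tan(θ)
R^φ_{θ φ θ} = ∂_φ Γ^φ_{θ θ} - ∂_θ Γ^φ_{θ φ} + Γ^φ_{φ m} Γ^m_{θ θ} - Γ^φ_{θ m} Γ^m_{θ φ}
  = (0) - (-1/sin(θ)^2) + (0) - (1/tan(θ)^2) = 1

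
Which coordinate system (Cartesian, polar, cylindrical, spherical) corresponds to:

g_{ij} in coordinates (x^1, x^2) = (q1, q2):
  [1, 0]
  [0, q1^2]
The line element ds^2 = dq1^2 + q1^2 dq2^2 is dr^2 + r^2 dθ^2 with q1 = r, q2 = θ.
polar coordinates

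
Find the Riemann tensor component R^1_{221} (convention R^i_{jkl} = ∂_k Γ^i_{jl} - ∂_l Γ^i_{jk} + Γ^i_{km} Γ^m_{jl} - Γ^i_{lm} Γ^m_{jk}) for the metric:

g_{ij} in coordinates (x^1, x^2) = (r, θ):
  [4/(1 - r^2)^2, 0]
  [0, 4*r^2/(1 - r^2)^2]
Non-zero Christoffel symbols (Γ^k_{ij} = Γ^k_{ji}):
Γ^r_{r r} = 2*r/(1 - r^2)
Γ^r_{θ θ} = (r^3 + r)/(r^2 - 1)
Γ^θ_{r θ} = (-r^2 - 1)/(r^3 - r)
R^r_{θ θ r} = ∂_θ Γ^r_{θ r} - ∂_r Γ^r_{θ θ} + Γ^r_{θ m} Γ^m_{θ r} - Γ^r_{r m} Γ^m_{θ θ}
  = (0) - ((r^4 - 4*r^2 - 1)/(r^2 - 1)^2) + (-(r^2 + 1)^2/(r^2 - 1)^2) - (-2*r^2*(r^2 + 1)/(r^2 - 1)^2) = 4*r^2/(r^2 - 1)^2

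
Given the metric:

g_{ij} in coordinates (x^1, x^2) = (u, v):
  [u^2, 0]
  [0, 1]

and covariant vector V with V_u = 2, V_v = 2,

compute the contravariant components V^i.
Inverse metric (diagonal): g^{uu} = 1/u^2, g^{vv} = 1
V^i = g^{ij} V_j:
V^u = (1/u^2)(2) + (0)(2) = 2/u^2
V^v = (0)(2) + (1)(2) = 2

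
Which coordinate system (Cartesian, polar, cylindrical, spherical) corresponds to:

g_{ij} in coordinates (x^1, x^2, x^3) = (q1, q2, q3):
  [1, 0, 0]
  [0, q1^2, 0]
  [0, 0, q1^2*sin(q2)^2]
The line element ds^2 = dq1^2 + q1^2 dq2^2 + q1^2 sin(q2)^2 dq3^2 is dr^2 + r^2 dθ^2 + r^2 sin(θ)^2 dφ^2 with q1 = r, q2 = θ, q3 = φ.
spherical coordinates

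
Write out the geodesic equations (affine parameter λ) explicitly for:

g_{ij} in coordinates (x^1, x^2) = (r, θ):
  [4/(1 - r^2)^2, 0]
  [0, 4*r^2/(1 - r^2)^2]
Geodesic equation: d^2x^k/dλ^2 + Γ^k_{ij} (dx^i/dλ)(dx^j/dλ) = 0.
Non-zero Christoffel symbols:
Γ^r_{r r} = 2*r/(1 - r^2)
Γ^r_{θ θ} = (r^3 + r)/(r^2 - 1)
Γ^θ_{r θ} = (-r^2 - 1)/(r^3 - r)
Substituting (the symmetric pair Γ^k_{ij}, Γ^k_{ji} combines into a factor 2):
d^2r/dλ^2 + (2*r/(1 - r^2)) (dr/dλ)^2 + ((r^3 + r)/(r^2 - 1)) (dθ/dλ)^2 = 0
d^2θ/dλ^2 + ((-2*r^2 - 2)/(r^3 - r)) (dr/dλ)(dθ/dλ) = 0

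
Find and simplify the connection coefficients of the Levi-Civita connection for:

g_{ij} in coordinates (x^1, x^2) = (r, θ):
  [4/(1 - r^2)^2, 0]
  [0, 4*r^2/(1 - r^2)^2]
Using Γ^k_{ij} = (1/2) g^{km} (∂_i g_{mj} + ∂_j g_{mi} - ∂_m g_{ij}); the metric is diagonal, so only the m = k term contributes.
Non-zero symbols (using the symmetry Γ^k_{ij} = Γ^k_{ji}):
Γ^r_{r r} = (1/2) g^{rr} (∂_r g_{rr} + ∂_r g_{rr} - ∂_r g_{rr}) = (1/2)((1 - r^2)^2/4)((16*r/(1 - r^2)^3) + (16*r/(1 - r^2)^3) - (16*r/(1 - r^2)^3)) = 2*r/(1 - r^2)
Γ^r_{θ θ} = (1/2) g^{rr} (∂_θ g_{rθ} + ∂_θ g_{rθ} - ∂_r g_{θθ}) = (1/2)((1 - r^2)^2/4)((0) + (0) - (-8*(r^3 + r)/(r^2 - 1)^3)) = (r^3 + r)/(r^2 - 1)
Γ^θ_{r θ} = (1/2) g^{θθ} (∂_r g_{θθ} + ∂_θ g_{θr} - ∂_θ g_{rθ}) = (1/2)((1 - r^2)^2/(4*r^2))((-8*(r^3 + r)/(r^2 - 1)^3) + (0) - (0)) = (-r^2 - 1)/(r^3 - r)
All other Christoffel symbols are zero.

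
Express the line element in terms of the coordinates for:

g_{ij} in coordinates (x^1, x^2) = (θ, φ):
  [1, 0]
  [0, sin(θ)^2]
ds^2 = g_{ij} dx^i dx^j; only the non-zero components contribute.
ds^2 = dθ^2 + sin(θ)^2 dφ^2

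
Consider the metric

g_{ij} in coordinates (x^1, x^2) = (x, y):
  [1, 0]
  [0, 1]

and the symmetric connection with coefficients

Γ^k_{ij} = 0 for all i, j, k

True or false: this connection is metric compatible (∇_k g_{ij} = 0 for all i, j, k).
Using ∇_k g_{ij} = ∂_k g_{ij} - Γ^m_{ki} g_{mj} - Γ^m_{kj} g_{im}:
e.g. ∇_y g_{xy} = (0) - (0) - (0) = 0
Every component ∇_k g_{ij} vanishes: the connection is metric compatible.
True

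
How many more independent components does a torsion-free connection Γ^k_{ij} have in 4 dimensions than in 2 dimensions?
Independent components in n dimensions: n × n(n+1)/2 = n^2(n+1)/2.
4D: 4 × 10 = 40
2D: 2 × 3 = 6
Difference = 40 - 6 = 34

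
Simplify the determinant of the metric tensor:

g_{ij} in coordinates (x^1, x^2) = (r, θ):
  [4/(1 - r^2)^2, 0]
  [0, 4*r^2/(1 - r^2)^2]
For a 2×2 metric: det(g) = g_{11}·g_{22} - g_{12}·g_{21}
= (4/(1 - r^2)^2)·(4*r^2/(1 - r^2)^2) - (0)·(0)
= 16*r^2/(1 - r^2)^4 - 0
det(g) = 16*r^2/(1 - r^2)^4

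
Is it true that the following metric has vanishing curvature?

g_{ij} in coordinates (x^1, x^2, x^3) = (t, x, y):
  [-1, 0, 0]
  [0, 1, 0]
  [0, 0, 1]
All metric components are constant, so every Christoffel symbol vanishes and R^i_{jkl} = 0.
Yes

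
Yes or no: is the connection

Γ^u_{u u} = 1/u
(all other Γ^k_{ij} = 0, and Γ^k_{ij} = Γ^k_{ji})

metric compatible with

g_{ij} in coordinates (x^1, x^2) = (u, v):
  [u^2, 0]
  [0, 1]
Using ∇_k g_{ij} = ∂_k g_{ij} - Γ^m_{ki} g_{mj} - Γ^m_{kj} g_{im}:
e.g. ∇_u g_{uu} = (2*u) - (u) - (u) = 0
Every component ∇_k g_{ij} vanishes: the connection is metric compatible.
Yes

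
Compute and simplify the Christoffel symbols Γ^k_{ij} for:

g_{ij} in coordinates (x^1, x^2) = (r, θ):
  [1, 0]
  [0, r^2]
Using Γ^k_{ij} = (1/2) g^{km} (∂_i g_{mj} + ∂_j g_{mi} - ∂_m g_{ij}); the metric is diagonal, so only the m = k term contributes.
Non-zero symbols (using the symmetry Γ^k_{ij} = Γ^k_{ji}):
Γ^r_{θ θ} = (1/2) g^{rr} (∂_θ g_{rθ} + ∂_θ g_{rθ} - ∂_r g_{θθ}) = (1/2)(1)((0) + (0) - (2*r)) = -r
Γ^θ_{r θ} = (1/2) g^{θθ} (∂_r g_{θθ} + ∂_θ g_{θr} - ∂_θ g_{rθ}) = (1/2)(1/r^2)((2*r) + (0) - (0)) = 1/r
All other Christoffel symbols are zero.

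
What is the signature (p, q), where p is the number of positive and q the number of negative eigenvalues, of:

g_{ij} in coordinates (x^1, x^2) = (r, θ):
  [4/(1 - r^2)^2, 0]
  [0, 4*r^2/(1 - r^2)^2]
The metric is diagonal, so its eigenvalues are the diagonal entries: 4/(1 - r^2)^2, 4*r^2/(1 - r^2)^2 (at a generic point, where coordinate-dependent entries are positive).
2 positive, 0 negative.
(2, 0) - Riemannian (positive definite)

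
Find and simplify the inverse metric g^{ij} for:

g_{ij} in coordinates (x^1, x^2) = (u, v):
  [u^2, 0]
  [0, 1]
The metric is diagonal, so g^{ij} is diagonal with entries 1/g_{ii}: diag(1/(u^2), 1).
g^{ij}:
  [1/u^2, 0]
  [0, 1]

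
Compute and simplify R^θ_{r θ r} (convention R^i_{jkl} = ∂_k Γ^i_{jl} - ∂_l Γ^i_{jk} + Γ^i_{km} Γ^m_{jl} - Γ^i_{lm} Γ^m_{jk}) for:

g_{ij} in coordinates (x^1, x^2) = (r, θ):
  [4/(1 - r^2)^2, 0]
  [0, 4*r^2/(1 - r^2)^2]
Non-zero Christoffel symbols (Γ^k_{ij} = Γ^k_{ji}):
Γ^r_{r r} = 2*r/(1 - r^2)
Γ^r_{θ θ} = (r^3 + r)/(r^2 - 1)
Γ^θ_{r θ} = (-r^2 - 1)/(r^3 - r)
R^θ_{r θ r} = ∂_θ Γ^θ_{r r} - ∂_r Γ^θ_{r θ} + Γ^θ_{θ m} Γ^m_{r r} - Γ^θ_{r m} Γ^m_{r θ}
  = (0) - ((r^4 + 4*r^2 - 1)/(r^3 - r)^2) + (2*(r^2 + 1)/(r^2 - 1)^2) - ((r^2 + 1)^2/(r^3 - r)^2) = -4/(r^2 - 1)^2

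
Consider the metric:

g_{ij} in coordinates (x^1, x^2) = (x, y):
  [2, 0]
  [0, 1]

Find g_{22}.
With x^1 = x, x^2 = y, g_{22} = g_{yy} is the row-2, column-2 entry of the matrix.
g_{22} = 1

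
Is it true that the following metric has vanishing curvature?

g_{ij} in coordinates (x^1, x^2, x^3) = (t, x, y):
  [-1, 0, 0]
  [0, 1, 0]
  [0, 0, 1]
All metric components are constant, so every Christoffel symbol vanishes and R^i_{jkl} = 0.
Yes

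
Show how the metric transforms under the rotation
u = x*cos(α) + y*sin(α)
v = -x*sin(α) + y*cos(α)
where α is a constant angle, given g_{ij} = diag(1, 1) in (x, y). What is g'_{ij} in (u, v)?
Invert the transformation: x = u*cos(α) - v*sin(α), y = u*sin(α) + v*cos(α)
g'_{ij} = (∂x^k/∂x'^i)(∂x^l/∂x'^j) g_{kl}; with g_{kl} = δ_{kl} this is Σ_k (∂x^k/∂x'^i)(∂x^k/∂x'^j).
Jacobian: ∂x/∂u = cos(α), ∂x/∂v = -sin(α), ∂y/∂u = sin(α), ∂y/∂v = cos(α)
g'_{uu} = (cos(α))(cos(α)) + (sin(α))(sin(α)) = 1
g'_{uv} = (cos(α))(-sin(α)) + (sin(α))(cos(α)) = 0
g'_{vv} = (-sin(α))(-sin(α)) + (cos(α))(cos(α)) = 1
g'_{ij} = diag(1, 1)
The Euclidean metric is invariant under rotations.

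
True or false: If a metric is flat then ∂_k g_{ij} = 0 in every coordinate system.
Flatness means R^i_{jkl} = 0; the components can still vary, e.g. the flat plane in polar coordinates has g_{θθ} = r^2.
False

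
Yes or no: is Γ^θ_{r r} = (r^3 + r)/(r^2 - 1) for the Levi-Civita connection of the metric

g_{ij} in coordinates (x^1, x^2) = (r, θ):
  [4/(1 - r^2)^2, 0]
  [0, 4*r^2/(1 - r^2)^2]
Γ^θ_{r r} = (1/2) g^{θθ} (∂_r g_{θr} + ∂_r g_{θr} - ∂_θ g_{rr}) = (1/2)((1 - r^2)^2/(4*r^2))((0) + (0) - (0)) = 0
This differs from the proposed value (r^3 + r)/(r^2 - 1).
No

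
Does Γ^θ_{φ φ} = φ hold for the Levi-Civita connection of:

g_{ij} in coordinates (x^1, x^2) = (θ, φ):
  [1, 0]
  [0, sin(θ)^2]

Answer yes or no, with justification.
Γ^θ_{φ φ} = (1/2) g^{θθ} (∂_φ g_{θφ} + ∂_φ g_{θφ} - ∂_θ g_{φφ}) = (1/2)(1)((0) + (0) - (sin(2*θ))) = -sin(2*θ)/2
This differs from the proposed value φ.
No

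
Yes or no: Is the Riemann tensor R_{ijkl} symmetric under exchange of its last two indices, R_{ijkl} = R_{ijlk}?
It is antisymmetric in the last pair: R_{ijkl} = -R_{ijlk}.
No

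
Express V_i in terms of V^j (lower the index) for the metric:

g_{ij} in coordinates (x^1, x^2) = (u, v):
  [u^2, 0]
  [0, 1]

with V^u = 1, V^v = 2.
V_i = g_{ij} V^j:
V_u = (u^2)(1) + (0)(2) = u^2
V_v = (0)(1) + (1)(2) = 2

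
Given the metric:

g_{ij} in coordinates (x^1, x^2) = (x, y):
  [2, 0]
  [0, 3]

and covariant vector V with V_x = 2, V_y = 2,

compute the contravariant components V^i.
Inverse metric (diagonal): g^{xx} = 1/2, g^{yy} = 1/3
V^i = g^{ij} V_j:
V^x = (1/2)(2) + (0)(2) = 1
V^y = (0)(2) + (1/3)(2) = 2/3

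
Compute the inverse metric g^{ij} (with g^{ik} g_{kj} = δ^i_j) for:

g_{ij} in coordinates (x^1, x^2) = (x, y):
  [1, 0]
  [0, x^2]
The metric is diagonal, so g^{ij} is diagonal with entries 1/g_{ii}: diag(1, 1/(x^2)).
g^{ij}:
  [1, 0]
  [0, 1/x^2]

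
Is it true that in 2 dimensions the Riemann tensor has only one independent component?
The number of independent components is n^2(n^2-1)/12 = 4·3/12 = 1 for n = 2 (e.g. R_{1212}).
Yes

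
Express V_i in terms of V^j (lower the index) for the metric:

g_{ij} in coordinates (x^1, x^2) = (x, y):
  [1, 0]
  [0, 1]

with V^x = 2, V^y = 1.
V_i = g_{ij} V^j:
V_x = (1)(2) + (0)(1) = 2
V_y = (0)(2) + (1)(1) = 1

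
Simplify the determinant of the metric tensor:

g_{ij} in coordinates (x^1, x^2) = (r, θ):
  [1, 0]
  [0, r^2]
For a 2×2 metric: det(g) = g_{11}·g_{22} - g_{12}·g_{21}
= (1)·(r^2) - (0)·(0)
= r^2 - 0
det(g) = r^2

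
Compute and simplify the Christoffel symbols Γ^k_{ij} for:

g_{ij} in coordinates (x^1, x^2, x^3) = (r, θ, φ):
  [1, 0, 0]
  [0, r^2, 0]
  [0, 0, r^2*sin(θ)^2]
Using Γ^k_{ij} = (1/2) g^{km} (∂_i g_{mj} + ∂_j g_{mi} - ∂_m g_{ij}); the metric is diagonal, so only the m = k term contributes.
Non-zero symbols (using the symmetry Γ^k_{ij} = Γ^k_{ji}):
Γ^r_{θ θ} = (1/2) g^{rr} (∂_θ g_{rθ} + ∂_θ g_{rθ} - ∂_r g_{θθ}) = (1/2)(1)((0) + (0) - (2*r)) = -r
Γ^r_{φ φ} = (1/2) g^{rr} (∂_φ g_{rφ} + ∂_φ g_{rφ} - ∂_r g_{φφ}) = (1/2)(1)((0) + (0) - (2*r*sin(θ)^2)) = -r*sin(θ)^2
Γ^θ_{r θ} = (1/2) g^{θθ} (∂_r g_{θθ} + ∂_θ g_{θr} - ∂_θ g_{rθ}) = (1/2)(1/r^2)((2*r) + (0) - (0)) = 1/r
Γ^θ_{φ φ} = (1/2) g^{θθ} (∂_φ g_{θφ} + ∂_φ g_{θφ} - ∂_θ g_{φφ}) = (1/2)(1/r^2)((0) + (0) - (r^2*sin(2*θ))) = -sin(2*θ)/2
Γ^φ_{r φ} = (1/2) g^{φφ} (∂_r g_{φφ} + ∂_φ g_{φr} - ∂_φ g_{rφ}) = (1/2)(1/(r^2*sin(θ)^2))((2*r*sin(θ)^2) + (0) - (0)) = 1/r
Γ^φ_{θ φ} = (1/2) g^{φφ} (∂_θ g_{φφ} + ∂_φ g_{φθ} - ∂_φ g_{θφ}) = (1/2)(1/(r^2*sin(θ)^2))((r^2*sin(2*θ)) + (0) - (0)) = 1/tan(θ)
All other Christoffel symbols are zero.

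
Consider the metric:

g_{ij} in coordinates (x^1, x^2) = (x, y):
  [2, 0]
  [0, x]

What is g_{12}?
With x^1 = x, x^2 = y, g_{12} = g_{xy} is the row-1, column-2 entry of the matrix.
g_{12} = 0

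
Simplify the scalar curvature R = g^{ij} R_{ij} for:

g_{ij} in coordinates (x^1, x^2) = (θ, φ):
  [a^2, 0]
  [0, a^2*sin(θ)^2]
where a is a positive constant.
Non-zero Christoffel symbols (Γ^k_{ij} = Γ^k_{ji}):
Γ^θ_{φ φ} = -sin(2*θ)/2
Γ^φ_{θ φ} = 1/tan(θ)
Ricci tensor (R_{ij} = R^k_{ikj}): R_{θθ} = 1, R_{θφ} = 0, R_{φφ} = sin(θ)^2
Inverse metric: g^{θθ} = 1/a^2, g^{φφ} = 1/(a^2*sin(θ)^2)
R = g^{ij} R_{ij} = (1/a^2)(1) + (1/(a^2*sin(θ)^2))(sin(θ)^2) = 2/a^2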